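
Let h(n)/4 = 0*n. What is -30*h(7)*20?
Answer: 0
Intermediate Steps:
h(n) = 0 (h(n) = 4*(0*n) = 4*0 = 0)
-30*h(7)*20 = -30*0*20 = 0*20 = 0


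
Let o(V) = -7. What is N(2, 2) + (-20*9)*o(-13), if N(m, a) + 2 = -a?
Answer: 1256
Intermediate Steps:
N(m, a) = -2 - a
N(2, 2) + (-20*9)*o(-13) = (-2 - 1*2) - 20*9*(-7) = (-2 - 2) - 180*(-7) = -4 + 1260 = 1256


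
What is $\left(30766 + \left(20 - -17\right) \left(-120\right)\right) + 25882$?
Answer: $52208$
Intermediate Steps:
$\left(30766 + \left(20 - -17\right) \left(-120\right)\right) + 25882 = \left(30766 + \left(20 + 17\right) \left(-120\right)\right) + 25882 = \left(30766 + 37 \left(-120\right)\right) + 25882 = \left(30766 - 4440\right) + 25882 = 26326 + 25882 = 52208$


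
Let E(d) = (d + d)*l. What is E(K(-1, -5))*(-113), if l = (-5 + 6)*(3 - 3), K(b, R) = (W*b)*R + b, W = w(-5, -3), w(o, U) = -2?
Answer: 0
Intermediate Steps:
W = -2
K(b, R) = b - 2*R*b (K(b, R) = (-2*b)*R + b = -2*R*b + b = b - 2*R*b)
l = 0 (l = 1*0 = 0)
E(d) = 0 (E(d) = (d + d)*0 = (2*d)*0 = 0)
E(K(-1, -5))*(-113) = 0*(-113) = 0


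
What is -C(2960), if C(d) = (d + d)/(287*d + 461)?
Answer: -5920/849981 ≈ -0.0069649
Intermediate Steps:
C(d) = 2*d/(461 + 287*d) (C(d) = (2*d)/(461 + 287*d) = 2*d/(461 + 287*d))
-C(2960) = -2*2960/(461 + 287*2960) = -2*2960/(461 + 849520) = -2*2960/849981 = -1*5920/849981 = -5920/849981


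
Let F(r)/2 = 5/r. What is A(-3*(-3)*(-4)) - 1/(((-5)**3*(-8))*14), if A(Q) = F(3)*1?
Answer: 139997/42000 ≈ 3.3333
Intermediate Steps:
F(r) = 10/r (F(r) = 2*(5/r) = 10/r)
A(Q) = 10/3 (A(Q) = (10/3)*1 = 10/3)
A(-3*(-3)*(-4)) - 1/(((-5)**3*(-8))*14) = 10/3 - 1/(((-5)**3*(-8))*14) = 10/3 - 1/(-125*(-8)*14) = 10/3 - 1/(1000*14) = 10/3 - 1/14000 = 139997/42000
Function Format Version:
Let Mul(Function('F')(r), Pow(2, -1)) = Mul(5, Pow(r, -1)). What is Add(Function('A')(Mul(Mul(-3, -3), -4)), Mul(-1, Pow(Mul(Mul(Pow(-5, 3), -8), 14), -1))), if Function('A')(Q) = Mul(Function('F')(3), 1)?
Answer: Rational(139997, 42000) ≈ 3.3333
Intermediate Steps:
Function('F')(r) = Mul(10, Pow(r, -1)) (Function('F')(r) = Mul(2, Mul(5, Pow(r, -1))) = Mul(10, Pow(r, -1)))
Function('A')(Q) = Rational(10, 3) (Function('A')(Q) = Mul(Mul(10, Pow(3, -1)), 1) = Mul(Mul(10, Rational(1, 3)), 1) = Mul(Rational(10, 3), 1) = Rational(10, 3))
Add(Function('A')(Mul(Mul(-3, -3), -4)), Mul(-1, Pow(Mul(Mul(Pow(-5, 3), -8), 14), -1))) = Add(Rational(10, 3), Mul(-1, Pow(Mul(Mul(Pow(-5, 3), -8), 14), -1))) = Add(Rational(10, 3), Mul(-1, Pow(Mul(Mul(-125, -8), 14), -1))) = Add(Rational(10, 3), Mul(-1, Pow(Mul(1000, 14), -1))) = Add(Rational(10, 3), Mul(-1, Pow(14000, -1))) = Add(Rational(10, 3), Mul(-1, Rational(1, 14000))) = Add(Rational(10, 3), Rational(-1, 14000)) = Rational(139997, 42000)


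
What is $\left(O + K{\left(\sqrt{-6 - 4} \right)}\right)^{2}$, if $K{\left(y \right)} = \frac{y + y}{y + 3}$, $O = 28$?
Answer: $\frac{72 \left(27 i + 70 \sqrt{10}\right)}{i + 6 \sqrt{10}} \approx 843.06 + 58.025 i$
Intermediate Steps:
$K{\left(y \right)} = \frac{2 y}{3 + y}$
$\left(O + K{\left(\sqrt{-6 - 4} \right)}\right)^{2} = \left(28 + \frac{2 \sqrt{-6 - 4}}{3 + \sqrt{-6 - 4}}\right)^{2} = \left(28 + \frac{2 \sqrt{-10}}{3 + \sqrt{-10}}\right)^{2} = \left(28 + \frac{2 i \sqrt{10}}{3 + i \sqrt{10}}\right)^{2}$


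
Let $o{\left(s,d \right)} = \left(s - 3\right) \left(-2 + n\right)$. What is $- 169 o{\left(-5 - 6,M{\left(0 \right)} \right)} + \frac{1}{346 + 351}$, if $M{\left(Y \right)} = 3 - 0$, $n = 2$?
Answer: $\frac{1}{697} \approx 0.0014347$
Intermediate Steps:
$M{\left(Y \right)} = 3$ ($M{\left(Y \right)} = 3 + 0 = 3$)
$o{\left(s,d \right)} = 0$ ($o{\left(s,d \right)} = \left(s - 3\right) \left(-2 + 2\right) = \left(-3 + s\right) 0 = 0$)
$- 169 o{\left(-5 - 6,M{\left(0 \right)} \right)} + \frac{1}{346 + 351} = \left(-169\right) 0 + \frac{1}{346 + 351} = 0 + \frac{1}{697} = \frac{1}{697}$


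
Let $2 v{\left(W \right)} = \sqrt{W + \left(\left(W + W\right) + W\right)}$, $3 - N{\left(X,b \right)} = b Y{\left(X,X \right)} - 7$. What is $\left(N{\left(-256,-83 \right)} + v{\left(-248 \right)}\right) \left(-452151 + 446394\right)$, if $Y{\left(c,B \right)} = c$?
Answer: $122267166 - 11514 i \sqrt{62} \approx 1.2227 \cdot 10^{8} - 90661.0 i$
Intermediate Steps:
$N{\left(X,b \right)} = 10 - X b$ ($N{\left(X,b \right)} = 3 - \left(b X - 7\right) = 3 - \left(X b - 7\right) = 3 - \left(-7 + X b\right) = 10 - X b$)
$v{\left(W \right)} = \sqrt{W}$ ($v{\left(W \right)} = \frac{\sqrt{W + \left(\left(W + W\right) + W\right)}}{2} = \frac{\sqrt{W + \left(2 W + W\right)}}{2} = \frac{\sqrt{W + 3 W}}{2} = \frac{\sqrt{4 W}}{2} = \frac{2 \sqrt{W}}{2} = \sqrt{W}$)
$\left(N{\left(-256,-83 \right)} + v{\left(-248 \right)}\right) \left(-452151 + 446394\right) = \left(\left(10 - \left(-256\right) \left(-83\right)\right) + \sqrt{-248}\right) \left(-452151 + 446394\right) = \left(\left(10 - 21248\right) + 2 i \sqrt{62}\right) \left(-5757\right) = \left(-21238 + 2 i \sqrt{62}\right) \left(-5757\right) = 122267166 - 11514 i \sqrt{62}$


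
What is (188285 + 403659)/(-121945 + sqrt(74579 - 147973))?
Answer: -72184611080/14870656419 - 591944*I*sqrt(73394)/14870656419 ≈ -4.8542 - 0.010784*I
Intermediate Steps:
(188285 + 403659)/(-121945 + sqrt(74579 - 147973)) = 591944/(-121945 + sqrt(-73394)) = 591944/(-121945 + I*sqrt(73394))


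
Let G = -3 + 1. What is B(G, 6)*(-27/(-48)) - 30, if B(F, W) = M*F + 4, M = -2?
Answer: -51/2 ≈ -25.500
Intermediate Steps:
G = -2
B(F, W) = 4 - 2*F (B(F, W) = -2*F + 4 = 4 - 2*F)
B(G, 6)*(-27/(-48)) - 30 = (4 - 2*(-2))*(-27/(-48)) - 30 = (4 + 4)*(-27*(-1/48)) - 30 = 8*(9/16) - 30 = 9/2 - 30 = -51/2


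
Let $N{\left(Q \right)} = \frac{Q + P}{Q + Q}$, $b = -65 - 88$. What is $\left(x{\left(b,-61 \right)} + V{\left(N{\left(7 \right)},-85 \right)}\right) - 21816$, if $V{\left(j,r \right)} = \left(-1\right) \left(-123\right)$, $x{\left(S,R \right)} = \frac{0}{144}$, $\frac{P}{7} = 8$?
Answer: $-21693$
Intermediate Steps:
$P = 56$ ($P = 7 \cdot 8 = 56$)
$b = -153$ ($b = -65 - 88 = -153$)
$x{\left(S,R \right)} = 0$ ($x{\left(S,R \right)} = 0 \cdot \frac{1}{144} = 0$)
$N{\left(Q \right)} = \frac{56 + Q}{2 Q}$ ($N{\left(Q \right)} = \frac{Q + 56}{Q + Q} = \frac{56 + Q}{2 Q}$)
$V{\left(j,r \right)} = 123$
$\left(x{\left(b,-61 \right)} + V{\left(N{\left(7 \right)},-85 \right)}\right) - 21816 = \left(0 + 123\right) - 21816 = 123 - 21816 = -21693$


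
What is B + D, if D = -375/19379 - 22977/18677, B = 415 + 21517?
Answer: 7937650523198/361941583 ≈ 21931.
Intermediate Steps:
B = 21932
D = -452275158/361941583 (D = -375*1/19379 - 22977*1/18677 = -375/19379 - 22977/18677 = -452275158/361941583 ≈ -1.2496)
B + D = 21932 - 452275158/361941583 = 7937650523198/361941583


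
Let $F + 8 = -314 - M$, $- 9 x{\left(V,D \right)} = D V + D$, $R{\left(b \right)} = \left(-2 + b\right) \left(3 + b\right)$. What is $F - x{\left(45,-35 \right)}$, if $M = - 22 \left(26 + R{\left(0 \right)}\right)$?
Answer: $- \frac{548}{9} \approx -60.889$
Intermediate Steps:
$x{\left(V,D \right)} = - \frac{D}{9} - \frac{D V}{9}$ ($x{\left(V,D \right)} = - \frac{D V + D}{9} = - \frac{D + D V}{9} = - \frac{D}{9} - \frac{D V}{9}$)
$M = -440$ ($M = - 22 \left(26 + \left(-6 + 0 + 0^{2}\right)\right) = - 22 \left(26 + \left(-6 + 0 + 0\right)\right) = - 22 \left(26 - 6\right) = \left(-22\right) 20 = -440$)
$F = 118$ ($F = -8 - -126 = -8 + \left(-314 + 440\right) = -8 + 126 = 118$)
$F - x{\left(45,-35 \right)} = 118 - \left(- \frac{1}{9}\right) \left(-35\right) \left(1 + 45\right) = 118 - \left(- \frac{1}{9}\right) \left(-35\right) 46 = 118 - \frac{1610}{9} = - \frac{548}{9}$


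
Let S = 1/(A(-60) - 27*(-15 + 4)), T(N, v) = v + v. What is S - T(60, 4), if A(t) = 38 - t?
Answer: -3159/395 ≈ -7.9975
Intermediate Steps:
T(N, v) = 2*v
S = 1/395 (S = 1/((38 - 1*(-60)) - 27*(-15 + 4)) = 1/((38 + 60) - 27*(-11)) = 1/(98 + 297) = 1/395 ≈ 0.0025316)
S - T(60, 4) = 1/395 - 2*4 = 1/395 - 1*8 = 1/395 - 8 = -3159/395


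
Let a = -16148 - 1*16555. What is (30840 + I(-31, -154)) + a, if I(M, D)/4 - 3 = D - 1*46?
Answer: -2651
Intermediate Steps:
a = -32703 (a = -16148 - 16555 = -32703)
I(M, D) = -172 + 4*D (I(M, D) = 12 + 4*(D - 1*46) = 12 + 4*(D - 46) = 12 + 4*(-46 + D) = 12 + (-184 + 4*D) = -172 + 4*D)
(30840 + I(-31, -154)) + a = (30840 + (-172 + 4*(-154))) - 32703 = (30840 + (-172 - 616)) - 32703 = (30840 - 788) - 32703 = 30052 - 32703 = -2651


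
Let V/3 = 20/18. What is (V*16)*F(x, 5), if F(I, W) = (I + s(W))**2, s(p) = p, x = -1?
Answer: 2560/3 ≈ 853.33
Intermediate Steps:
V = 10/3 (V = 3*(20/18) = 3*(20*(1/18)) = 3*(10/9) = 10/3 ≈ 3.3333)
F(I, W) = (I + W)**2
(V*16)*F(x, 5) = ((10/3)*16)*(-1 + 5)**2 = (160/3)*4**2 = (160/3)*16 = 2560/3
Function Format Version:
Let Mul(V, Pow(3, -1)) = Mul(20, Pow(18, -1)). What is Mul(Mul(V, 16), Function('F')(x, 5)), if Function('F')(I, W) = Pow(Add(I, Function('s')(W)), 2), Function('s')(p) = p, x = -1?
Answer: Rational(2560, 3) ≈ 853.33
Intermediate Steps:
V = Rational(10, 3) (V = Mul(3, Mul(20, Pow(18, -1))) = Mul(3, Mul(20, Rational(1, 18))) = Mul(3, Rational(10, 9)) = Rational(10, 3) ≈ 3.3333)
Function('F')(I, W) = Pow(Add(I, W), 2)
Mul(Mul(V, 16), Function('F')(x, 5)) = Mul(Mul(Rational(10, 3), 16), Pow(Add(-1, 5), 2)) = Mul(Rational(160, 3), Pow(4, 2)) = Mul(Rational(160, 3), 16) = Rational(2560, 3)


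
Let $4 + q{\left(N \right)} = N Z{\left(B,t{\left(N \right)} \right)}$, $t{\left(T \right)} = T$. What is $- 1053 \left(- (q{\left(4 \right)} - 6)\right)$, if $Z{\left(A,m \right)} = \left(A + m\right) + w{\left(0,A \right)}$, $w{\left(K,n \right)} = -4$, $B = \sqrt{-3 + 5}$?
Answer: $-10530 + 4212 \sqrt{2} \approx -4573.3$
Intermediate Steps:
$B = \sqrt{2} \approx 1.4142$
$Z{\left(A,m \right)} = -4 + A + m$ ($Z{\left(A,m \right)} = \left(A + m\right) - 4 = -4 + A + m$)
$q{\left(N \right)} = -4 + N \left(-4 + N + \sqrt{2}\right)$ ($q{\left(N \right)} = -4 + N \left(-4 + \sqrt{2} + N\right) = -4 + N \left(-4 + N + \sqrt{2}\right)$)
$- 1053 \left(- (q{\left(4 \right)} - 6)\right) = - 1053 \left(- (\left(-4 + 4 \left(-4 + 4 + \sqrt{2}\right)\right) - 6)\right) = - 1053 \left(- (\left(-4 + 4 \sqrt{2}\right) - 6)\right) = - 1053 \left(- (-10 + 4 \sqrt{2})\right) = - 1053 \left(10 - 4 \sqrt{2}\right) = -10530 + 4212 \sqrt{2}$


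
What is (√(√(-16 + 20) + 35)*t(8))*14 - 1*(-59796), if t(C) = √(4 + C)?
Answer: 59796 + 28*√111 ≈ 60091.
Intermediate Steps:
(√(√(-16 + 20) + 35)*t(8))*14 - 1*(-59796) = (√(√(-16 + 20) + 35)*√(4 + 8))*14 - 1*(-59796) = (√(√4 + 35)*√12)*14 + 59796 = (√(2 + 35)*(2*√3))*14 + 59796 = (√37*(2*√3))*14 + 59796 = (2*√111)*14 + 59796 = 28*√111 + 59796 = 59796 + 28*√111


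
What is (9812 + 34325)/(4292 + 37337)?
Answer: 2323/2191 ≈ 1.0602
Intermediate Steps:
(9812 + 34325)/(4292 + 37337) = 44137/41629 = 44137*(1/41629) = 2323/2191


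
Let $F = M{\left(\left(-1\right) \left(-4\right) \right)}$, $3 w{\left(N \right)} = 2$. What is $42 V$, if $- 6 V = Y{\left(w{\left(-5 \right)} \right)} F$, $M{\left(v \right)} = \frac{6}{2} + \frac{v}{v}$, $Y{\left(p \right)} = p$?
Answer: $- \frac{56}{3} \approx -18.667$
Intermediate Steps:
$w{\left(N \right)} = \frac{2}{3}$ ($w{\left(N \right)} = \frac{1}{3} \cdot 2 = \frac{2}{3}$)
$M{\left(v \right)} = 4$ ($M{\left(v \right)} = 6 \cdot \frac{1}{2} + 1 = 3 + 1 = 4$)
$F = 4$
$V = - \frac{4}{9}$ ($V = - \frac{\frac{2}{3} \cdot 4}{6} = \left(- \frac{1}{6}\right) \frac{8}{3} = - \frac{4}{9} \approx -0.44444$)
$42 V = 42 \left(- \frac{4}{9}\right) = - \frac{56}{3}$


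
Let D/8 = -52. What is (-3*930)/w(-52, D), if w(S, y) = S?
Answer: 1395/26 ≈ 53.654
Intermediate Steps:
D = -416 (D = 8*(-52) = -416)
(-3*930)/w(-52, D) = -3*930/(-52) = -2790*(-1/52) = 1395/26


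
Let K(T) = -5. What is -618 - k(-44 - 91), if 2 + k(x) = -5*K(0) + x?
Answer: -506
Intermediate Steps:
k(x) = 23 + x (k(x) = -2 + (-5*(-5) + x) = -2 + (25 + x) = 23 + x)
-618 - k(-44 - 91) = -618 - (23 + (-44 - 91)) = -618 - (23 - 135) = -618 - 1*(-112) = -618 + 112 = -506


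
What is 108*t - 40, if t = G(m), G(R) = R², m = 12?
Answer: 15512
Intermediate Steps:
t = 144 (t = 12² = 144)
108*t - 40 = 108*144 - 40 = 15552 - 40 = 15512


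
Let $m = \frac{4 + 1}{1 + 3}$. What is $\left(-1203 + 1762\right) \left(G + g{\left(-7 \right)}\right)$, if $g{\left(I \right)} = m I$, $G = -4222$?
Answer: $- \frac{9459957}{4} \approx -2.365 \cdot 10^{6}$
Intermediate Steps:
$m = \frac{5}{4} \approx 1.25$
$g{\left(I \right)} = \frac{5 I}{4}$
$\left(-1203 + 1762\right) \left(G + g{\left(-7 \right)}\right) = \left(-1203 + 1762\right) \left(-4222 + \frac{5}{4} \left(-7\right)\right) = 559 \left(-4222 - \frac{35}{4}\right) = 559 \left(- \frac{16923}{4}\right) = - \frac{9459957}{4}$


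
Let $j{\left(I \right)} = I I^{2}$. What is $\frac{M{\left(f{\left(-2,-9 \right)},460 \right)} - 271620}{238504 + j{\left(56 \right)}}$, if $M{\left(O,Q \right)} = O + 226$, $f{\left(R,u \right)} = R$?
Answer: $- \frac{67849}{103530} \approx -0.65536$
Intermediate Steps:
$j{\left(I \right)} = I^{3}$
$M{\left(O,Q \right)} = 226 + O$
$\frac{M{\left(f{\left(-2,-9 \right)},460 \right)} - 271620}{238504 + j{\left(56 \right)}} = \frac{\left(226 - 2\right) - 271620}{238504 + 56^{3}} = \frac{224 - 271620}{238504 + 175616} = - \frac{271396}{414120} = \left(-271396\right) \frac{1}{414120} = - \frac{67849}{103530}$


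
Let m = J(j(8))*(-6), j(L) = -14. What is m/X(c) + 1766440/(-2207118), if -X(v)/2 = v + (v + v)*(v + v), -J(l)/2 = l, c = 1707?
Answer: -3431897937568/4288100309859 ≈ -0.80033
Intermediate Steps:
J(l) = -2*l
m = -168 (m = -2*(-14)*(-6) = 28*(-6) = -168)
X(v) = -8*v² - 2*v (X(v) = -2*(v + (v + v)*(v + v)) = -2*(v + (2*v)*(2*v)) = -2*(v + 4*v²) = -8*v² - 2*v)
m/X(c) + 1766440/(-2207118) = -168*(-1/(3414*(1 + 4*1707))) + 1766440/(-2207118) = -168*(-1/(3414*(1 + 6828))) + 1766440*(-1/2207118) = -168/((-2*1707*6829)) - 883220/1103559 = -168/(-23314206) - 883220/1103559 = -168*(-1/23314206) - 883220/1103559 = 28/3885701 - 883220/1103559 = -3431897937568/4288100309859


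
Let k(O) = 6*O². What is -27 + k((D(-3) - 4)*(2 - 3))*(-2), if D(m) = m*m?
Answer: -327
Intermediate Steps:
D(m) = m²
-27 + k((D(-3) - 4)*(2 - 3))*(-2) = -27 + (6*(((-3)² - 4)*(2 - 3))²)*(-2) = -27 + (6*((9 - 4)*(-1))²)*(-2) = -27 + (6*(5*(-1))²)*(-2) = -27 + (6*(-5)²)*(-2) = -27 + (6*25)*(-2) = -27 + 150*(-2) = -27 - 300 = -327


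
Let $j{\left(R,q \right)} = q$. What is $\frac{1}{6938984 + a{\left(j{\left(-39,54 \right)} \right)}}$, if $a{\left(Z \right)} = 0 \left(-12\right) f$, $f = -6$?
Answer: $\frac{1}{6938984} \approx 1.4411 \cdot 10^{-7}$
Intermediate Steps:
$a{\left(Z \right)} = 0$ ($a{\left(Z \right)} = 0 \left(-12\right) \left(-6\right) = 0 \left(-6\right) = 0$)
$\frac{1}{6938984 + a{\left(j{\left(-39,54 \right)} \right)}} = \frac{1}{6938984 + 0} = \frac{1}{6938984}$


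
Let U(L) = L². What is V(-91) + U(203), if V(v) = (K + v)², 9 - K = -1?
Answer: 47770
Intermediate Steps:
K = 10 (K = 9 - 1*(-1) = 9 + 1 = 10)
V(v) = (10 + v)²
V(-91) + U(203) = (10 - 91)² + 203² = (-81)² + 41209 = 6561 + 41209 = 47770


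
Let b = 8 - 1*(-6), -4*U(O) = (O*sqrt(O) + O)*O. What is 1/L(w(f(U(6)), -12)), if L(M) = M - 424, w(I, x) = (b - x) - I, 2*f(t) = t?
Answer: -1574/618883 - 18*sqrt(6)/618883 ≈ -0.0026145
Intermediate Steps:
U(O) = -O*(O + O**(3/2))/4 (U(O) = -(O*sqrt(O) + O)*O/4 = -(O**(3/2) + O)*O/4 = -(O + O**(3/2))*O/4 = -O*(O + O**(3/2))/4)
f(t) = t/2
b = 14 (b = 8 + 6 = 14)
w(I, x) = 14 - I - x (w(I, x) = (14 - x) - I = 14 - I - x)
L(M) = -424 + M
1/L(w(f(U(6)), -12)) = 1/(-424 + (14 - (-1/4*6**2 - 9*sqrt(6))/2 - 1*(-12))) = 1/(-424 + (14 - (-1/4*36 - 9*sqrt(6))/2 + 12)) = 1/(-424 + (14 - (-9 - 9*sqrt(6))/2 + 12)) = 1/(-424 + (14 - (-9/2 - 9*sqrt(6)/2) + 12)) = 1/(-424 + (14 + (9/2 + 9*sqrt(6)/2) + 12)) = 1/(-424 + (61/2 + 9*sqrt(6)/2)) = 1/(-787/2 + 9*sqrt(6)/2)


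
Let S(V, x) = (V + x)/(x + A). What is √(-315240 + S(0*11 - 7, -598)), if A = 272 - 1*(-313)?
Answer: I*√53267695/13 ≈ 561.42*I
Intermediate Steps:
A = 585 (A = 272 + 313 = 585)
S(V, x) = (V + x)/(585 + x) (S(V, x) = (V + x)/(x + 585) = (V + x)/(585 + x))
√(-315240 + S(0*11 - 7, -598)) = √(-315240 + ((0*11 - 7) - 598)/(585 - 598)) = √(-315240 + ((0 - 7) - 598)/(-13)) = √(-315240 - (-7 - 598)/13) = √(-315240 - 1/13*(-605)) = √(-315240 + 605/13) = √(-4097515/13) = I*√53267695/13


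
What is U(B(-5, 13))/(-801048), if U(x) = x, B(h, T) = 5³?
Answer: -125/801048 ≈ -0.00015605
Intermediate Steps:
B(h, T) = 125
U(B(-5, 13))/(-801048) = 125/(-801048) = 125*(-1/801048) = -125/801048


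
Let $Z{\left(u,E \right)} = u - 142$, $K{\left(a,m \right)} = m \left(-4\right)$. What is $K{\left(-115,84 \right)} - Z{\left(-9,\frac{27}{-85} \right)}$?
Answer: $-185$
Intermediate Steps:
$K{\left(a,m \right)} = - 4 m$
$Z{\left(u,E \right)} = -142 + u$
$K{\left(-115,84 \right)} - Z{\left(-9,\frac{27}{-85} \right)} = \left(-4\right) 84 - \left(-142 - 9\right) = -336 - -151 = -336 + 151 = -185$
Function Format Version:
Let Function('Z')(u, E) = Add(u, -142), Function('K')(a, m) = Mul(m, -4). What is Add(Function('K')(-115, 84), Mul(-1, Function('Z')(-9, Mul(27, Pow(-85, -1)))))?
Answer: -185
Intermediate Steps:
Function('K')(a, m) = Mul(-4, m)
Function('Z')(u, E) = Add(-142, u)
Add(Function('K')(-115, 84), Mul(-1, Function('Z')(-9, Mul(27, Pow(-85, -1))))) = Add(Mul(-4, 84), Mul(-1, Add(-142, -9))) = Add(-336, Mul(-1, -151)) = Add(-336, 151) = -185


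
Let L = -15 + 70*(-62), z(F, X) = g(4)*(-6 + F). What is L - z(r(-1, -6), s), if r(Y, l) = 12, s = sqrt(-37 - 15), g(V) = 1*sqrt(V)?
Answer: -4367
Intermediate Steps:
g(V) = sqrt(V)
s = 2*I*sqrt(13) (s = sqrt(-52) = 2*I*sqrt(13) ≈ 7.2111*I)
z(F, X) = -12 + 2*F (z(F, X) = sqrt(4)*(-6 + F) = 2*(-6 + F) = -12 + 2*F)
L = -4355 (L = -15 - 4340 = -4355)
L - z(r(-1, -6), s) = -4355 - (-12 + 2*12) = -4355 - (-12 + 24) = -4355 - 1*12 = -4355 - 12 = -4367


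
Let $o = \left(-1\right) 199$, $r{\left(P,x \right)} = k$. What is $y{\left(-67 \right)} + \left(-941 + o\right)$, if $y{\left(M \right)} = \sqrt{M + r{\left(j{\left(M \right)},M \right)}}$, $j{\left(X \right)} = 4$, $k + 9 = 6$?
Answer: $-1140 + i \sqrt{70} \approx -1140.0 + 8.3666 i$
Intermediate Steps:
$k = -3$ ($k = -9 + 6 = -3$)
$r{\left(P,x \right)} = -3$
$o = -199$
$y{\left(M \right)} = \sqrt{-3 + M}$ ($y{\left(M \right)} = \sqrt{M - 3} = \sqrt{-3 + M}$)
$y{\left(-67 \right)} + \left(-941 + o\right) = \sqrt{-3 - 67} - 1140 = \sqrt{-70} - 1140 = i \sqrt{70} - 1140 = -1140 + i \sqrt{70}$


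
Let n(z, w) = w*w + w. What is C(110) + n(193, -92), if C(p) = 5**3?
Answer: 8497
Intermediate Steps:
C(p) = 125
n(z, w) = w + w**2 (n(z, w) = w**2 + w = w + w**2)
C(110) + n(193, -92) = 125 - 92*(1 - 92) = 125 - 92*(-91) = 125 + 8372 = 8497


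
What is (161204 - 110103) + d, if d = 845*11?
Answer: 60396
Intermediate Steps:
d = 9295
(161204 - 110103) + d = (161204 - 110103) + 9295 = 51101 + 9295 = 60396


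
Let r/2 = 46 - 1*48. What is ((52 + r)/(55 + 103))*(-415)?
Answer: -9960/79 ≈ -126.08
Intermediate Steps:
r = -4 (r = 2*(46 - 1*48) = 2*(46 - 48) = 2*(-2) = -4)
((52 + r)/(55 + 103))*(-415) = ((52 - 4)/(55 + 103))*(-415) = (48/158)*(-415) = (48*(1/158))*(-415) = (24/79)*(-415) = -9960/79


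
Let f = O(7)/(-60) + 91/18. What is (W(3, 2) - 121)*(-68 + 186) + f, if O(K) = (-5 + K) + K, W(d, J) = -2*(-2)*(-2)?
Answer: -2739077/180 ≈ -15217.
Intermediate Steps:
W(d, J) = -8 (W(d, J) = 4*(-2) = -8)
O(K) = -5 + 2*K
f = 883/180 (f = (-5 + 2*7)/(-60) + 91/18 = (-5 + 14)*(-1/60) + 91*(1/18) = 9*(-1/60) + 91/18 = -3/20 + 91/18 = 883/180 ≈ 4.9056)
(W(3, 2) - 121)*(-68 + 186) + f = (-8 - 121)*(-68 + 186) + 883/180 = -129*118 + 883/180 = -15222 + 883/180 = -2739077/180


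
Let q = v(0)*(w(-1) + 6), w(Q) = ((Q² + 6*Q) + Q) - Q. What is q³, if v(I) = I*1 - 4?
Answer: -64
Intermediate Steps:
v(I) = -4 + I (v(I) = I - 4 = -4 + I)
w(Q) = Q² + 6*Q (w(Q) = (Q² + 7*Q) - Q = Q² + 6*Q)
q = -4 (q = (-4 + 0)*(-(6 - 1) + 6) = -4*(-1*5 + 6) = -4*(-5 + 6) = -4*1 = -4)
q³ = (-4)³ = -64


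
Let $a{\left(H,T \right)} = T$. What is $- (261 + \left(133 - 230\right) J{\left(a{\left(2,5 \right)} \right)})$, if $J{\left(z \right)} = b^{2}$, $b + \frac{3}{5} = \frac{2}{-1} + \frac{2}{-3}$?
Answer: $\frac{174172}{225} \approx 774.1$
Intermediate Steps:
$b = - \frac{49}{15}$ ($b = - \frac{3}{5} + \left(\frac{2}{-1} + \frac{2}{-3}\right) = - \frac{3}{5} + \left(2 \left(-1\right) + 2 \left(- \frac{1}{3}\right)\right) = - \frac{3}{5} - \frac{8}{3} = - \frac{49}{15} \approx -3.2667$)
$J{\left(z \right)} = \frac{2401}{225}$ ($J{\left(z \right)} = \left(- \frac{49}{15}\right)^{2} = \frac{2401}{225}$)
$- (261 + \left(133 - 230\right) J{\left(a{\left(2,5 \right)} \right)}) = - (261 + \left(133 - 230\right) \frac{2401}{225}) = - (261 - \frac{232897}{225}) = \left(-1\right) \left(- \frac{174172}{225}\right) = \frac{174172}{225}$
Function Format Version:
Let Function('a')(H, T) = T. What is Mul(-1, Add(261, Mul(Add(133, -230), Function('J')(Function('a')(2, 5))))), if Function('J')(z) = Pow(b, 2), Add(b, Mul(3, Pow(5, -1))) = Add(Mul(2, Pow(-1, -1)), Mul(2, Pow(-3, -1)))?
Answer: Rational(174172, 225) ≈ 774.10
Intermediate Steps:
b = Rational(-49, 15) (b = Add(Rational(-3, 5), Add(Mul(2, Pow(-1, -1)), Mul(2, Pow(-3, -1)))) = Add(Rational(-3, 5), Add(Mul(2, -1), Mul(2, Rational(-1, 3)))) = Add(Rational(-3, 5), Add(-2, Rational(-2, 3))) = Add(Rational(-3, 5), Rational(-8, 3)) = Rational(-49, 15) ≈ -3.2667)
Function('J')(z) = Rational(2401, 225) (Function('J')(z) = Pow(Rational(-49, 15), 2) = Rational(2401, 225))
Mul(-1, Add(261, Mul(Add(133, -230), Function('J')(Function('a')(2, 5))))) = Mul(-1, Add(261, Mul(Add(133, -230), Rational(2401, 225)))) = Mul(-1, Add(261, Mul(-97, Rational(2401, 225)))) = Mul(-1, Add(261, Rational(-232897, 225))) = Mul(-1, Rational(-174172, 225)) = Rational(174172, 225)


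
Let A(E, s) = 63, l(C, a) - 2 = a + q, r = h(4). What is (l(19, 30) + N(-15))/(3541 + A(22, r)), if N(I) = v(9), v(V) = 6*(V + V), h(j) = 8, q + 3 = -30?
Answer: 107/3604 ≈ 0.029689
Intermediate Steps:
q = -33 (q = -3 - 30 = -33)
r = 8
l(C, a) = -31 + a (l(C, a) = 2 + (a - 33) = 2 + (-33 + a) = -31 + a)
v(V) = 12*V (v(V) = 6*(2*V) = 12*V)
N(I) = 108 (N(I) = 12*9 = 108)
(l(19, 30) + N(-15))/(3541 + A(22, r)) = ((-31 + 30) + 108)/(3541 + 63) = (-1 + 108)/3604 = 107*(1/3604) = 107/3604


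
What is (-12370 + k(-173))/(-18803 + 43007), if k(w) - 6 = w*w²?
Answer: -1730027/8068 ≈ -214.43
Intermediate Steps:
k(w) = 6 + w³ (k(w) = 6 + w*w² = 6 + w³)
(-12370 + k(-173))/(-18803 + 43007) = (-12370 + (6 + (-173)³))/(-18803 + 43007) = (-12370 + (6 - 5177717))/24204 = (-12370 - 5177711)*(1/24204) = -5190081*1/24204 = -1730027/8068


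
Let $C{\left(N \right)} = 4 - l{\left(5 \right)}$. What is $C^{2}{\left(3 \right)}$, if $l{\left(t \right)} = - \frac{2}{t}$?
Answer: $\frac{484}{25} \approx 19.36$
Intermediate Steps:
$C{\left(N \right)} = \frac{22}{5}$ ($C{\left(N \right)} = 4 - - \frac{2}{5} = 4 + \frac{2}{5} = \frac{22}{5}$)
$C^{2}{\left(3 \right)} = \left(\frac{22}{5}\right)^{2} = \frac{484}{25}$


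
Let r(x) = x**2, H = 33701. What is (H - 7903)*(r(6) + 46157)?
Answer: 1191687014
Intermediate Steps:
(H - 7903)*(r(6) + 46157) = (33701 - 7903)*(6**2 + 46157) = 25798*(36 + 46157) = 25798*46193 = 1191687014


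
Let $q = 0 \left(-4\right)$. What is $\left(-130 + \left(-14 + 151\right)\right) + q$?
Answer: $7$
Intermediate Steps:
$q = 0$
$\left(-130 + \left(-14 + 151\right)\right) + q = \left(-130 + \left(-14 + 151\right)\right) + 0 = \left(-130 + 137\right) + 0 = 7 + 0 = 7$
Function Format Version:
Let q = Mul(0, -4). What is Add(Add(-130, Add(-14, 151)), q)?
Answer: 7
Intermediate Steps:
q = 0
Add(Add(-130, Add(-14, 151)), q) = Add(Add(-130, Add(-14, 151)), 0) = Add(Add(-130, 137), 0) = Add(7, 0) = 7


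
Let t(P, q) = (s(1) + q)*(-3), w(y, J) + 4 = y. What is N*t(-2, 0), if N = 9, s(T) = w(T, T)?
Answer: 81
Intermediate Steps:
w(y, J) = -4 + y
s(T) = -4 + T
t(P, q) = 9 - 3*q (t(P, q) = ((-4 + 1) + q)*(-3) = (-3 + q)*(-3) = 9 - 3*q)
N*t(-2, 0) = 9*(9 - 3*0) = 9*(9 + 0) = 9*9 = 81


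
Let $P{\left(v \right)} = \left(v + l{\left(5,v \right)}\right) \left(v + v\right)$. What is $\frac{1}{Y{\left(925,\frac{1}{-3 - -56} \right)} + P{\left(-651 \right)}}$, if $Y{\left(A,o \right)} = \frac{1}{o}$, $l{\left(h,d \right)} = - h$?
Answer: $\frac{1}{854165} \approx 1.1707 \cdot 10^{-6}$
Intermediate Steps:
$P{\left(v \right)} = 2 v \left(-5 + v\right)$ ($P{\left(v \right)} = \left(v - 5\right) \left(v + v\right) = \left(v - 5\right) 2 v = \left(-5 + v\right) 2 v = 2 v \left(-5 + v\right)$)
$\frac{1}{Y{\left(925,\frac{1}{-3 - -56} \right)} + P{\left(-651 \right)}} = \frac{1}{\frac{1}{\frac{1}{-3 - -56}} + 2 \left(-651\right) \left(-5 - 651\right)} = \frac{1}{\frac{1}{\frac{1}{-3 + 56}} + 2 \left(-651\right) \left(-656\right)} = \frac{1}{\frac{1}{\frac{1}{53}} + 854112} = \frac{1}{53 + 854112} = \frac{1}{854165}$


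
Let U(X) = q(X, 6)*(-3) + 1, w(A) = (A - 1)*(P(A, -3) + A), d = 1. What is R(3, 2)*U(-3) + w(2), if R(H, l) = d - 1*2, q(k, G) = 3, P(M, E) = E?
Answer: 7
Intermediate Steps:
R(H, l) = -1 (R(H, l) = 1 - 1*2 = 1 - 2 = -1)
w(A) = (-1 + A)*(-3 + A) (w(A) = (A - 1)*(-3 + A) = (-1 + A)*(-3 + A))
U(X) = -8 (U(X) = 3*(-3) + 1 = -9 + 1 = -8)
R(3, 2)*U(-3) + w(2) = -1*(-8) + (3 + 2² - 4*2) = 8 + (3 + 4 - 8) = 8 - 1 = 7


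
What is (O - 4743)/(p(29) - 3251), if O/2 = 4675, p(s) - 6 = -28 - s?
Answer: -4607/3302 ≈ -1.3952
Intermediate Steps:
p(s) = -22 - s (p(s) = 6 + (-28 - s) = -22 - s)
O = 9350 (O = 2*4675 = 9350)
(O - 4743)/(p(29) - 3251) = (9350 - 4743)/((-22 - 1*29) - 3251) = 4607/((-22 - 29) - 3251) = 4607/(-51 - 3251) = 4607/(-3302) = 4607*(-1/3302) = -4607/3302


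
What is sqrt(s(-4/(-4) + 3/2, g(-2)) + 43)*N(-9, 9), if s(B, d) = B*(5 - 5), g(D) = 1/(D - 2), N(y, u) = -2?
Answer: -2*sqrt(43) ≈ -13.115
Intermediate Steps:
g(D) = 1/(-2 + D)
s(B, d) = 0 (s(B, d) = B*0 = 0)
sqrt(s(-4/(-4) + 3/2, g(-2)) + 43)*N(-9, 9) = sqrt(0 + 43)*(-2) = sqrt(43)*(-2) = -2*sqrt(43)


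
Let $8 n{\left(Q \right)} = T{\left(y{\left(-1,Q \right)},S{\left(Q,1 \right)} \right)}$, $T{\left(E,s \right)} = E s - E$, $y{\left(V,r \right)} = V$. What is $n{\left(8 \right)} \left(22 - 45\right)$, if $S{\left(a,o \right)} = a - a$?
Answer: $- \frac{23}{8} \approx -2.875$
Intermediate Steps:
$S{\left(a,o \right)} = 0$
$T{\left(E,s \right)} = - E + E s$
$n{\left(Q \right)} = \frac{1}{8}$ ($n{\left(Q \right)} = \frac{\left(-1\right) \left(-1 + 0\right)}{8} = \frac{\left(-1\right) \left(-1\right)}{8} = \frac{1}{8} \cdot 1 = \frac{1}{8}$)
$n{\left(8 \right)} \left(22 - 45\right) = \frac{22 - 45}{8} = \frac{1}{8} \left(-23\right) = - \frac{23}{8}$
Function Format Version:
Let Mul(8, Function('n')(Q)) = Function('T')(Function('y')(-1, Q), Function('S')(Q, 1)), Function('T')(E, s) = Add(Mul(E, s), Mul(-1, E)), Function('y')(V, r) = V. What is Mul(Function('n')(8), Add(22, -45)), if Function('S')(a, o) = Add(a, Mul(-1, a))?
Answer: Rational(-23, 8) ≈ -2.8750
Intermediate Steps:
Function('S')(a, o) = 0
Function('T')(E, s) = Add(Mul(-1, E), Mul(E, s))
Function('n')(Q) = Rational(1, 8) (Function('n')(Q) = Mul(Rational(1, 8), Mul(-1, Add(-1, 0))) = Mul(Rational(1, 8), Mul(-1, -1)) = Mul(Rational(1, 8), 1) = Rational(1, 8))
Mul(Function('n')(8), Add(22, -45)) = Mul(Rational(1, 8), Add(22, -45)) = Mul(Rational(1, 8), -23) = Rational(-23, 8)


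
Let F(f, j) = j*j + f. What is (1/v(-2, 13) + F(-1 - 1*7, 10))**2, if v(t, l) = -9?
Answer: 683929/81 ≈ 8443.6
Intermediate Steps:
F(f, j) = f + j**2 (F(f, j) = j**2 + f = f + j**2)
(1/v(-2, 13) + F(-1 - 1*7, 10))**2 = (1/(-9) + ((-1 - 1*7) + 10**2))**2 = (-1/9 + ((-1 - 7) + 100))**2 = (-1/9 + (-8 + 100))**2 = (-1/9 + 92)**2 = (827/9)**2 = 683929/81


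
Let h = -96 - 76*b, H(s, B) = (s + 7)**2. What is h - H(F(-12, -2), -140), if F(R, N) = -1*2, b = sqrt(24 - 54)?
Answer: -121 - 76*I*sqrt(30) ≈ -121.0 - 416.27*I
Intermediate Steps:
b = I*sqrt(30) (b = sqrt(-30) = I*sqrt(30) ≈ 5.4772*I)
F(R, N) = -2
H(s, B) = (7 + s)**2
h = -96 - 76*I*sqrt(30) ≈ -96.0 - 416.27*I
h - H(F(-12, -2), -140) = (-96 - 76*I*sqrt(30)) - (7 - 2)**2 = (-96 - 76*I*sqrt(30)) - 1*5**2 = (-96 - 76*I*sqrt(30)) - 1*25 = (-96 - 76*I*sqrt(30)) - 25 = -121 - 76*I*sqrt(30)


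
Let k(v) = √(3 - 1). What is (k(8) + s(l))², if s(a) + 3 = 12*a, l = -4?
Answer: (51 - √2)² ≈ 2458.8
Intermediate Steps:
k(v) = √2
s(a) = -3 + 12*a
(k(8) + s(l))² = (√2 + (-3 + 12*(-4)))² = (√2 + (-3 - 48))² = (√2 - 51)² = (-51 + √2)²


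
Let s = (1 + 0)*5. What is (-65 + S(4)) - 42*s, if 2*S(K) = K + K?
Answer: -271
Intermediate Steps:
S(K) = K (S(K) = (K + K)/2 = (2*K)/2 = K)
s = 5 (s = 1*5 = 5)
(-65 + S(4)) - 42*s = (-65 + 4) - 42*5 = -61 - 210 = -271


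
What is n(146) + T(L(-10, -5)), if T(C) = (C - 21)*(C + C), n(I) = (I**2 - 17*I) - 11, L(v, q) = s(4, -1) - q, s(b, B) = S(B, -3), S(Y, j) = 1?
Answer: 18643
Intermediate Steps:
s(b, B) = 1
L(v, q) = 1 - q
n(I) = -11 + I**2 - 17*I
T(C) = 2*C*(-21 + C) (T(C) = (-21 + C)*(2*C) = 2*C*(-21 + C))
n(146) + T(L(-10, -5)) = (-11 + 146**2 - 17*146) + 2*(1 - 1*(-5))*(-21 + (1 - 1*(-5))) = (-11 + 21316 - 2482) + 2*(1 + 5)*(-21 + (1 + 5)) = 18823 + 2*6*(-21 + 6) = 18823 + 2*6*(-15) = 18823 - 180 = 18643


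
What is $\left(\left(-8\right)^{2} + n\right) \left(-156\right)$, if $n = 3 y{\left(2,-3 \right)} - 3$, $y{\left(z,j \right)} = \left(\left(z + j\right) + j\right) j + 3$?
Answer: $-16536$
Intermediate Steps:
$y{\left(z,j \right)} = 3 + j \left(z + 2 j\right)$ ($y{\left(z,j \right)} = \left(\left(j + z\right) + j\right) j + 3 = \left(z + 2 j\right) j + 3 = j \left(z + 2 j\right) + 3 = 3 + j \left(z + 2 j\right)$)
$n = 42$ ($n = 3 \left(3 + 2 \left(-3\right)^{2} - 6\right) - 3 = 3 \left(3 + 2 \cdot 9 - 6\right) - 3 = 3 \left(3 + 18 - 6\right) - 3 = 3 \cdot 15 - 3 = 45 - 3 = 42$)
$\left(\left(-8\right)^{2} + n\right) \left(-156\right) = \left(\left(-8\right)^{2} + 42\right) \left(-156\right) = \left(64 + 42\right) \left(-156\right) = 106 \left(-156\right) = -16536$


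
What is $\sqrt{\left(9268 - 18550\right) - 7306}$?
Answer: $2 i \sqrt{4147} \approx 128.79 i$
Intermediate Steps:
$\sqrt{\left(9268 - 18550\right) - 7306} = \sqrt{-9282 - 7306} = \sqrt{-16588} = 2 i \sqrt{4147}$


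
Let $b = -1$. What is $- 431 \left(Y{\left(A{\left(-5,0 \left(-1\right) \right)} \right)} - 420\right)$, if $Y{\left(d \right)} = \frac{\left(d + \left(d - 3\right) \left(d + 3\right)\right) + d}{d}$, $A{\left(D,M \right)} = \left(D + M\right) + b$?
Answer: $\frac{364195}{2} \approx 1.821 \cdot 10^{5}$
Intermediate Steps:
$A{\left(D,M \right)} = -1 + D + M$ ($A{\left(D,M \right)} = \left(D + M\right) - 1 = -1 + D + M$)
$Y{\left(d \right)} = \frac{2 d + \left(-3 + d\right) \left(3 + d\right)}{d}$ ($Y{\left(d \right)} = \frac{\left(d + \left(-3 + d\right) \left(3 + d\right)\right) + d}{d} = \frac{2 d + \left(-3 + d\right) \left(3 + d\right)}{d}$)
$- 431 \left(Y{\left(A{\left(-5,0 \left(-1\right) \right)} \right)} - 420\right) = - 431 \left(\left(2 - 6 - \frac{9}{-1 - 5 + 0 \left(-1\right)}\right) - 420\right) = - 431 \left(\left(2 - 6 - \frac{9}{-1 - 5 + 0}\right) - 420\right) = - 431 \left(\left(2 - 6 - \frac{9}{-6}\right) - 420\right) = - 431 \left(\left(2 - 6 - - \frac{3}{2}\right) - 420\right) = - 431 \left(\left(2 - 6 + \frac{3}{2}\right) - 420\right) = - 431 \left(- \frac{5}{2} - 420\right) = \left(-431\right) \left(- \frac{845}{2}\right) = \frac{364195}{2}$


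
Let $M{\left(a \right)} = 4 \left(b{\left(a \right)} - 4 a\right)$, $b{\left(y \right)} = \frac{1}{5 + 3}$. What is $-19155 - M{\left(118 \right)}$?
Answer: $- \frac{34535}{2} \approx -17268.0$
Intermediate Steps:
$b{\left(y \right)} = \frac{1}{8}$
$M{\left(a \right)} = \frac{1}{2} - 16 a$ ($M{\left(a \right)} = 4 \left(\frac{1}{8} - 4 a\right) = \frac{1}{2} - 16 a$)
$-19155 - M{\left(118 \right)} = -19155 - \left(\frac{1}{2} - 1888\right) = -19155 - - \frac{3775}{2} = -19155 + \frac{3775}{2} = - \frac{34535}{2}$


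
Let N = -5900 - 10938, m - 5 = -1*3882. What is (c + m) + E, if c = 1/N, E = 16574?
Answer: 213792085/16838 ≈ 12697.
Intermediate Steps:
m = -3877 (m = 5 - 1*3882 = 5 - 3882 = -3877)
N = -16838
c = -1/16838 (c = 1/(-16838) = -1/16838 ≈ -5.9389e-5)
(c + m) + E = (-1/16838 - 3877) + 16574 = -65280927/16838 + 16574 = 213792085/16838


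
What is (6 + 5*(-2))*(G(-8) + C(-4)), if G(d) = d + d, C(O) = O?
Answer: 80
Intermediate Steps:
G(d) = 2*d
(6 + 5*(-2))*(G(-8) + C(-4)) = (6 + 5*(-2))*(2*(-8) - 4) = (6 - 10)*(-16 - 4) = -4*(-20) = 80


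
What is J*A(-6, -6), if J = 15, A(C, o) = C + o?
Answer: -180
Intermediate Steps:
J*A(-6, -6) = 15*(-6 - 6) = 15*(-12) = -180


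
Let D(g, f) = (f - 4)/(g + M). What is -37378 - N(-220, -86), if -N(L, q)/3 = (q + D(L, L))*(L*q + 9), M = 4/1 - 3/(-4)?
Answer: -199340548/41 ≈ -4.8620e+6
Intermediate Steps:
M = 19/4 (M = 4*1 - 3*(-1/4) = 4 + 3/4 = 19/4 ≈ 4.7500)
D(g, f) = (-4 + f)/(19/4 + g) (D(g, f) = (f - 4)/(g + 19/4) = (-4 + f)/(19/4 + g))
N(L, q) = -3*(9 + L*q)*(q + 4*(-4 + L)/(19 + 4*L)) (N(L, q) = -3*(q + 4*(-4 + L)/(19 + 4*L))*(L*q + 9) = -3*(q + 4*(-4 + L)/(19 + 4*L))*(9 + L*q) = -3*(9 + L*q)*(q + 4*(-4 + L)/(19 + 4*L)))
-37378 - N(-220, -86) = -37378 - 3*(144 - 36*(-220) - 1*(-86)*(9 - 220*(-86))*(19 + 4*(-220)) - 4*(-220)*(-86)*(-4 - 220))/(19 + 4*(-220)) = -37378 - 3*(144 + 7920 - 1*(-86)*(9 + 18920)*(19 - 880) - 4*(-220)*(-86)*(-224))/(19 - 880) = -37378 - 3*(144 + 7920 - 1*(-86)*18929*(-861) + 16952320)/(-861) = -37378 - 3*(-1)*(144 + 7920 - 1401616734 + 16952320)/861 = -37378 - 3*(-1)*(-1384656350)/861 = -37378 - 1*197808050/41 = -37378 - 197808050/41 = -199340548/41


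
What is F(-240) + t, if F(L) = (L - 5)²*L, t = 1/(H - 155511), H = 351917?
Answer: -2829424835999/196406 ≈ -1.4406e+7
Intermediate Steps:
t = 1/196406 (t = 1/(351917 - 155511) = 1/196406 ≈ 5.0915e-6)
F(L) = L*(-5 + L)² (F(L) = (-5 + L)²*L = L*(-5 + L)²)
F(-240) + t = -240*(-5 - 240)² + 1/196406 = -240*(-245)² + 1/196406 = -240*60025 + 1/196406 = -14406000 + 1/196406 = -2829424835999/196406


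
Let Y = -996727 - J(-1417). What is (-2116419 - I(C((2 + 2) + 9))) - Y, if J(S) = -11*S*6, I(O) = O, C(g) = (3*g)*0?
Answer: -1026170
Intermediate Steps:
C(g) = 0
J(S) = -66*S
Y = -1090249 (Y = -996727 - (-66)*(-1417) = -996727 - 1*93522 = -996727 - 93522 = -1090249)
(-2116419 - I(C((2 + 2) + 9))) - Y = (-2116419 - 1*0) - 1*(-1090249) = (-2116419 + 0) + 1090249 = -2116419 + 1090249 = -1026170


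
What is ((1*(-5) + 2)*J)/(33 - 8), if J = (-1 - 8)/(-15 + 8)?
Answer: -27/175 ≈ -0.15429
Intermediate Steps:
J = 9/7 (J = -9/(-7) = -9*(-1/7) = 9/7 ≈ 1.2857)
((1*(-5) + 2)*J)/(33 - 8) = ((1*(-5) + 2)*(9/7))/(33 - 8) = ((-5 + 2)*(9/7))/25 = -3*9/7*(1/25) = -27/7*1/25 = -27/175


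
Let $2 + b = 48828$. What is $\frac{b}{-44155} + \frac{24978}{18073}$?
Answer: $\frac{220471292}{798013315} \approx 0.27628$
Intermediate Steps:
$b = 48826$ ($b = -2 + 48828 = 48826$)
$\frac{b}{-44155} + \frac{24978}{18073} = \frac{48826}{-44155} + \frac{24978}{18073} = 48826 \left(- \frac{1}{44155}\right) + 24978 \cdot \frac{1}{18073} = - \frac{48826}{44155} + \frac{24978}{18073} = \frac{220471292}{798013315}$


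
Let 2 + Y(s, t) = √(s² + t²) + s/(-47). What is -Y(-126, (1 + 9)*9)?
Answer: -32/47 - 18*√74 ≈ -155.52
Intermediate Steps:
Y(s, t) = -2 + √(s² + t²) - s/47 (Y(s, t) = -2 + (√(s² + t²) + s/(-47)) = -2 + (√(s² + t²) + s*(-1/47)) = -2 + (√(s² + t²) - s/47) = -2 + √(s² + t²) - s/47)
-Y(-126, (1 + 9)*9) = -(-2 + √((-126)² + ((1 + 9)*9)²) - 1/47*(-126)) = -(-2 + √(15876 + (10*9)²) + 126/47) = -(-2 + √(15876 + 90²) + 126/47) = -(-2 + √(15876 + 8100) + 126/47) = -(-2 + √23976 + 126/47) = -(-2 + 18*√74 + 126/47) = -(32/47 + 18*√74) = -32/47 - 18*√74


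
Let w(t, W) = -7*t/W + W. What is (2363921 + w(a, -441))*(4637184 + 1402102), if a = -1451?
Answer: 899236332538654/63 ≈ 1.4274e+13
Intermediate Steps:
w(t, W) = W - 7*t/W (w(t, W) = -7*t/W + W = W - 7*t/W)
(2363921 + w(a, -441))*(4637184 + 1402102) = (2363921 + (-441 - 7*(-1451)/(-441)))*(4637184 + 1402102) = (2363921 + (-441 - 7*(-1451)*(-1/441)))*6039286 = (2363921 + (-441 - 1451/63))*6039286 = (2363921 - 29234/63)*6039286 = (148897789/63)*6039286 = 899236332538654/63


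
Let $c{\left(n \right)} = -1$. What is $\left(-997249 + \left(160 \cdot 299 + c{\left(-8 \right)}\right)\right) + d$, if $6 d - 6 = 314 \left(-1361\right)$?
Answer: $- \frac{3061904}{3} \approx -1.0206 \cdot 10^{6}$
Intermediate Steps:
$d = - \frac{213674}{3}$ ($d = 1 + \frac{314 \left(-1361\right)}{6} = 1 + \frac{1}{6} \left(-427354\right) = 1 - \frac{213677}{3} = - \frac{213674}{3} \approx -71225.0$)
$\left(-997249 + \left(160 \cdot 299 + c{\left(-8 \right)}\right)\right) + d = \left(-997249 + \left(160 \cdot 299 - 1\right)\right) - \frac{213674}{3} = \left(-997249 + \left(47840 - 1\right)\right) - \frac{213674}{3} = \left(-997249 + 47839\right) - \frac{213674}{3} = -949410 - \frac{213674}{3} = - \frac{3061904}{3}$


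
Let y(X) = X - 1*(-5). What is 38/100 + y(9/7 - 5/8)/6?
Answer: 11117/8400 ≈ 1.3235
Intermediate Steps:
y(X) = 5 + X (y(X) = X + 5 = 5 + X)
38/100 + y(9/7 - 5/8)/6 = 38/100 + (5 + (9/7 - 5/8))/6 = 38*(1/100) + (5 + (9*(1/7) - 5*1/8))*(1/6) = 19/50 + (5 + (9/7 - 5/8))*(1/6) = 19/50 + (5 + 37/56)*(1/6) = 19/50 + (317/56)*(1/6) = 19/50 + 317/336 = 11117/8400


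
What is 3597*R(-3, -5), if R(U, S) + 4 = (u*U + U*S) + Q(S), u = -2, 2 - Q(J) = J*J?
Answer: -21582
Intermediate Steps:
Q(J) = 2 - J² (Q(J) = 2 - J*J = 2 - J²)
R(U, S) = -2 - S² - 2*U + S*U (R(U, S) = -4 + ((-2*U + U*S) + (2 - S²)) = -4 + ((-2*U + S*U) + (2 - S²)) = -4 + (2 - S² - 2*U + S*U) = -2 - S² - 2*U + S*U)
3597*R(-3, -5) = 3597*(-2 - 1*(-5)² - 2*(-3) - 5*(-3)) = 3597*(-2 - 1*25 + 6 + 15) = 3597*(-2 - 25 + 6 + 15) = 3597*(-6) = -21582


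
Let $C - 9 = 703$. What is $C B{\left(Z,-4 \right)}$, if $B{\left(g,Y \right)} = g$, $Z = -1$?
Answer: $-712$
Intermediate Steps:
$C = 712$ ($C = 9 + 703 = 712$)
$C B{\left(Z,-4 \right)} = 712 \left(-1\right) = -712$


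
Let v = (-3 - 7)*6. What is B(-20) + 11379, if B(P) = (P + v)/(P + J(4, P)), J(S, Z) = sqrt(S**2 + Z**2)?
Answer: 11279 - 20*sqrt(26) ≈ 11177.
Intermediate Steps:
v = -60 (v = -10*6 = -60)
B(P) = (-60 + P)/(P + sqrt(16 + P**2)) (B(P) = (P - 60)/(P + sqrt(4**2 + P**2)) = (-60 + P)/(P + sqrt(16 + P**2)))
B(-20) + 11379 = (-60 - 20)/(-20 + sqrt(16 + (-20)**2)) + 11379 = -80/(-20 + sqrt(16 + 400)) + 11379 = -80/(-20 + sqrt(416)) + 11379 = -80/(-20 + 4*sqrt(26)) + 11379 = 11379 - 80/(-20 + 4*sqrt(26))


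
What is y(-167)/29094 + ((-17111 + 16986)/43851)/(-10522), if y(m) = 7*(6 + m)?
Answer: -43332867787/1118664838239 ≈ -0.038736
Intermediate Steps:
y(m) = 42 + 7*m
y(-167)/29094 + ((-17111 + 16986)/43851)/(-10522) = (42 + 7*(-167))/29094 + ((-17111 + 16986)/43851)/(-10522) = (42 - 1169)*(1/29094) - 125*1/43851*(-1/10522) = -1127*1/29094 - 125/43851*(-1/10522) = -1127/29094 + 125/461400222 = -43332867787/1118664838239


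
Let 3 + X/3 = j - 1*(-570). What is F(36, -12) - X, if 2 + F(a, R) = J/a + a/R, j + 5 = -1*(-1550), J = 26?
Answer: -114125/18 ≈ -6340.3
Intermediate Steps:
j = 1545 (j = -5 - 1*(-1550) = -5 + 1550 = 1545)
X = 6336 (X = -9 + 3*(1545 - 1*(-570)) = -9 + 3*(1545 + 570) = -9 + 3*2115 = -9 + 6345 = 6336)
F(a, R) = -2 + 26/a + a/R (F(a, R) = -2 + (26/a + a/R) = -2 + 26/a + a/R)
F(36, -12) - X = (-2 + 26/36 + 36/(-12)) - 1*6336 = (-2 + 26*(1/36) + 36*(-1/12)) - 6336 = (-2 + 13/18 - 3) - 6336 = -77/18 - 6336 = -114125/18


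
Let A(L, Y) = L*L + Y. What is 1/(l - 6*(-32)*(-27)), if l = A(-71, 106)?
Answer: -1/37 ≈ -0.027027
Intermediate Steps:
A(L, Y) = Y + L**2 (A(L, Y) = L**2 + Y = Y + L**2)
l = 5147 (l = 106 + (-71)**2 = 106 + 5041 = 5147)
1/(l - 6*(-32)*(-27)) = 1/(5147 - 6*(-32)*(-27)) = 1/(5147 + 192*(-27)) = 1/(5147 - 5184) = 1/(-37) = -1/37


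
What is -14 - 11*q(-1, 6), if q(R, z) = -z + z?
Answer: -14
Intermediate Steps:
q(R, z) = 0
-14 - 11*q(-1, 6) = -14 - 11*0 = -14 + 0 = -14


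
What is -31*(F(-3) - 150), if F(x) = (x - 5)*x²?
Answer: 6882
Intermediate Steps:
F(x) = x²*(-5 + x) (F(x) = (-5 + x)*x² = x²*(-5 + x))
-31*(F(-3) - 150) = -31*((-3)²*(-5 - 3) - 150) = -31*(9*(-8) - 150) = -31*(-72 - 150) = -31*(-222) = 6882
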